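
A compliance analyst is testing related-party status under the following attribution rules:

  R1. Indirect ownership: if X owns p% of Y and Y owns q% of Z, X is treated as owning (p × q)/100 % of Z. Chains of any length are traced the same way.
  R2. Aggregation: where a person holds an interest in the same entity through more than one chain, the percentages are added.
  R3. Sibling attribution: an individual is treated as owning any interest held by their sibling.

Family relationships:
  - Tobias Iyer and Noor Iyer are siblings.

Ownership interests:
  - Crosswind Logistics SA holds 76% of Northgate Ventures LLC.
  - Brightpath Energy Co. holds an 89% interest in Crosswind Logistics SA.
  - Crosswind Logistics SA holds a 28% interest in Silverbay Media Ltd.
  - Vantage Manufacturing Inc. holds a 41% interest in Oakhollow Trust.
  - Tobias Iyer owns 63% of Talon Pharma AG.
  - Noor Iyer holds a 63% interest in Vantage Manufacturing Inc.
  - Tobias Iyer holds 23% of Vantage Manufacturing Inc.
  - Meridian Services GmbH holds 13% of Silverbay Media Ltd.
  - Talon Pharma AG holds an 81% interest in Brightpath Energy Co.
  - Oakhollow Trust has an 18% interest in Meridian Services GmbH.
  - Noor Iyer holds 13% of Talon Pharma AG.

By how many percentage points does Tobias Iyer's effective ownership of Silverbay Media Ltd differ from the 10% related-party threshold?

By sibling attribution (R3), Tobias Iyer is treated as also owning Noor Iyer's interest in Talon Pharma AG, giving 63% + 13% = 76%.
By sibling attribution (R3), Tobias Iyer is treated as also owning Noor Iyer's interest in Vantage Manufacturing Inc, giving 23% + 63% = 86%.
Chain via Talon Pharma AG → Brightpath Energy Co. → Crosswind Logistics SA (R1): 76% × 81% × 89% × 28% = 15.340752% of Silverbay Media Ltd.
Chain via Vantage Manufacturing Inc. → Oakhollow Trust → Meridian Services GmbH (R1): 86% × 41% × 18% × 13% = 0.825084% of Silverbay Media Ltd.
Aggregating (R2): 15.340752% + 0.825084% = 16.165836%.
16.165836% exceeds the 10% threshold by 6.165836 percentage points.

6.165836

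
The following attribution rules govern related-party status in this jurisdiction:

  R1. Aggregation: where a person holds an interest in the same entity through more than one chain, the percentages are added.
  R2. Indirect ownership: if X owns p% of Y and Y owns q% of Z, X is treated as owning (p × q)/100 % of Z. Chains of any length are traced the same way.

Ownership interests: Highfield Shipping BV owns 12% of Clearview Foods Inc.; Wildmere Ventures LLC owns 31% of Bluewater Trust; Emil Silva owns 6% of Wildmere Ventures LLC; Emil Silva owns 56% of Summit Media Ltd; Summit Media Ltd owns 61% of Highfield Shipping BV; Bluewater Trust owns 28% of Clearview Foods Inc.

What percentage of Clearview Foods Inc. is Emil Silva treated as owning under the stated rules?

Chain via Summit Media Ltd → Highfield Shipping BV (R2): 56% × 61% × 12% = 4.0992% of Clearview Foods Inc.
Chain via Wildmere Ventures LLC → Bluewater Trust (R2): 6% × 31% × 28% = 0.5208% of Clearview Foods Inc.
Aggregating (R1): 4.0992% + 0.5208% = 4.62%.

4.62%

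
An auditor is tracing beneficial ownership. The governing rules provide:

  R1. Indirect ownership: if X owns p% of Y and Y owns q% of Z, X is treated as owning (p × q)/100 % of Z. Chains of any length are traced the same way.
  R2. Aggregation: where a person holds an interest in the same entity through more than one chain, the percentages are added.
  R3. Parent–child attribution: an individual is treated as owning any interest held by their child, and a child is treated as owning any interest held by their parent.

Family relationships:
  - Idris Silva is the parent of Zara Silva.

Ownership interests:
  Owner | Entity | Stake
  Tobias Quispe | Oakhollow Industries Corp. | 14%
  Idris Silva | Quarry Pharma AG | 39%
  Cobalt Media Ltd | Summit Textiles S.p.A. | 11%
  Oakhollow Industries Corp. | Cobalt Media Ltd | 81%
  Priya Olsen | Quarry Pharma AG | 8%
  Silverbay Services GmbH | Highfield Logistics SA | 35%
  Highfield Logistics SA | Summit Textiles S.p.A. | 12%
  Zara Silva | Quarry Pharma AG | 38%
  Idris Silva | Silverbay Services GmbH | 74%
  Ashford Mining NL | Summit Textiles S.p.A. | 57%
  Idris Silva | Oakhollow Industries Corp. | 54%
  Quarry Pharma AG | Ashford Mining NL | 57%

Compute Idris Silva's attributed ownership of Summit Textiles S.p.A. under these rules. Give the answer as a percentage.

32.9367%

By parent–child attribution (R3), Idris Silva is treated as also owning Zara Silva's interest in Quarry Pharma AG, giving 39% + 38% = 77%.
Chain via Oakhollow Industries Corp. → Cobalt Media Ltd (R1): 54% × 81% × 11% = 4.8114% of Summit Textiles S.p.A.
Chain via Quarry Pharma AG → Ashford Mining NL (R1): 77% × 57% × 57% = 25.0173% of Summit Textiles S.p.A.
Chain via Silverbay Services GmbH → Highfield Logistics SA (R1): 74% × 35% × 12% = 3.108% of Summit Textiles S.p.A.
Aggregating (R2): 4.8114% + 25.0173% + 3.108% = 32.9367%.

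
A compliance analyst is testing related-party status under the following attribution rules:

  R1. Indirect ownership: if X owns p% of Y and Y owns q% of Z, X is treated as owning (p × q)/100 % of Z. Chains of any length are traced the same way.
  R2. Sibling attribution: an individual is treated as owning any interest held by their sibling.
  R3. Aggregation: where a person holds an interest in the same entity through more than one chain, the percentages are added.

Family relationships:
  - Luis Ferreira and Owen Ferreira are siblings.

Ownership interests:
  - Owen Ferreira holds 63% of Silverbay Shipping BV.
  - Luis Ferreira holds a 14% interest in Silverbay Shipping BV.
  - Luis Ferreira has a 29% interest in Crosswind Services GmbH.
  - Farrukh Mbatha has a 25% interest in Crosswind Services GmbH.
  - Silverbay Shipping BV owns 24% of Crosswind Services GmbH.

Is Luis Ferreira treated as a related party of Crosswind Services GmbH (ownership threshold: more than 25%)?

Yes

By sibling attribution (R2), Luis Ferreira is treated as also owning Owen Ferreira's interest in Silverbay Shipping BV, giving 14% + 63% = 77%.
Chain via Silverbay Shipping BV (R1): 77% × 24% = 18.48% of Crosswind Services GmbH.
Direct interest in Crosswind Services GmbH: 29%.
Aggregating (R3): 18.48% + 29% = 47.48%.
47.48% exceeds the 25% threshold, so Luis is a related party to Crosswind Services GmbH.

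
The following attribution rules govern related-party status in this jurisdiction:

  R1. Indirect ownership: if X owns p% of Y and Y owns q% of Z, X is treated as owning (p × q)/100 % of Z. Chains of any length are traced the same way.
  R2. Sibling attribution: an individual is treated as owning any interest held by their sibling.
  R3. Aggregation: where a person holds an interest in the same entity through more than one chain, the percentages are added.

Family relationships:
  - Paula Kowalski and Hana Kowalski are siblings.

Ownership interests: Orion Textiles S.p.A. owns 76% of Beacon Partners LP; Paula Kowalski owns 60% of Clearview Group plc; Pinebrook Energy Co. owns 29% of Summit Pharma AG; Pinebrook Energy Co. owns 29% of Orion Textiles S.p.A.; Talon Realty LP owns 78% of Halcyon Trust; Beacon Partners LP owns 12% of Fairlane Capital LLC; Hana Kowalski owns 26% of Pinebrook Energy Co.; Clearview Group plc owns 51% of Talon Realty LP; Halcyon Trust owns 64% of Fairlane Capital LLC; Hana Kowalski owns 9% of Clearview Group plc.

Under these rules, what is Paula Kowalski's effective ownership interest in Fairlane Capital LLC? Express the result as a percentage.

By sibling attribution (R2), Paula Kowalski is treated as also owning Hana Kowalski's interest in Clearview Group plc, giving 60% + 9% = 69%.
By sibling attribution (R2), Paula Kowalski is treated as owning Hana Kowalski's 26% interest in Pinebrook Energy Co.
Chain via Clearview Group plc → Talon Realty LP → Halcyon Trust (R1): 69% × 51% × 78% × 64% = 17.566848% of Fairlane Capital LLC.
Chain via Pinebrook Energy Co. → Orion Textiles S.p.A. → Beacon Partners LP (R1): 26% × 29% × 76% × 12% = 0.687648% of Fairlane Capital LLC.
Aggregating (R3): 17.566848% + 0.687648% = 18.254496%.

18.254496%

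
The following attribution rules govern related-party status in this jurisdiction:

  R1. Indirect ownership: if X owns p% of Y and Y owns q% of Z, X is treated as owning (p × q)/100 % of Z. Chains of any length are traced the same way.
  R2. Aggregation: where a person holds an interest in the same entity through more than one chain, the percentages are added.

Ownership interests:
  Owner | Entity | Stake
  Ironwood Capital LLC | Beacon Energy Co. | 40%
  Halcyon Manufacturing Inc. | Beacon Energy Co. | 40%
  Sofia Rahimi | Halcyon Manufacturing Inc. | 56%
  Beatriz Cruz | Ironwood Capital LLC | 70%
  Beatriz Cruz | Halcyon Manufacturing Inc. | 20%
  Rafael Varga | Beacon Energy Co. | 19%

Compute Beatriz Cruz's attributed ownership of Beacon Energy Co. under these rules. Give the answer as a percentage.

36%

Chain via Ironwood Capital LLC (R1): 70% × 40% = 28% of Beacon Energy Co.
Chain via Halcyon Manufacturing Inc. (R1): 20% × 40% = 8% of Beacon Energy Co.
Aggregating (R2): 28% + 8% = 36%.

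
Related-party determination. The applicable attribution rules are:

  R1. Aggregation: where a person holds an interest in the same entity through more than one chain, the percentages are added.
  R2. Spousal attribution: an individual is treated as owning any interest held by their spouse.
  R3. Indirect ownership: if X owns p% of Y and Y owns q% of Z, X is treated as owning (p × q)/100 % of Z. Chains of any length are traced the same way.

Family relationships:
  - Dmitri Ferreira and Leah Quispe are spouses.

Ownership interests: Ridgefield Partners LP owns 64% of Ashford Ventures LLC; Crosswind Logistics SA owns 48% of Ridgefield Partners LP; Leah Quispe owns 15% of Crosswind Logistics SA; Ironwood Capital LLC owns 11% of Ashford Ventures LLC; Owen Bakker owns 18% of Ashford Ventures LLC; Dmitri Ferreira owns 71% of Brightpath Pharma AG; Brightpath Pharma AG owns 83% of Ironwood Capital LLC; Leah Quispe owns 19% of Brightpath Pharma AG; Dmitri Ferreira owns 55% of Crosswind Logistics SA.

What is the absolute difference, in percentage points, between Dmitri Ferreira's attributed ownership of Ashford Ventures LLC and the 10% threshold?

19.721

By spousal attribution (R2), Dmitri Ferreira is treated as also owning Leah Quispe's interest in Crosswind Logistics SA, giving 55% + 15% = 70%.
By spousal attribution (R2), Dmitri Ferreira is treated as also owning Leah Quispe's interest in Brightpath Pharma AG, giving 71% + 19% = 90%.
Chain via Crosswind Logistics SA → Ridgefield Partners LP (R3): 70% × 48% × 64% = 21.504% of Ashford Ventures LLC.
Chain via Brightpath Pharma AG → Ironwood Capital LLC (R3): 90% × 83% × 11% = 8.217% of Ashford Ventures LLC.
Aggregating (R1): 21.504% + 8.217% = 29.721%.
29.721% exceeds the 10% threshold by 19.721 percentage points.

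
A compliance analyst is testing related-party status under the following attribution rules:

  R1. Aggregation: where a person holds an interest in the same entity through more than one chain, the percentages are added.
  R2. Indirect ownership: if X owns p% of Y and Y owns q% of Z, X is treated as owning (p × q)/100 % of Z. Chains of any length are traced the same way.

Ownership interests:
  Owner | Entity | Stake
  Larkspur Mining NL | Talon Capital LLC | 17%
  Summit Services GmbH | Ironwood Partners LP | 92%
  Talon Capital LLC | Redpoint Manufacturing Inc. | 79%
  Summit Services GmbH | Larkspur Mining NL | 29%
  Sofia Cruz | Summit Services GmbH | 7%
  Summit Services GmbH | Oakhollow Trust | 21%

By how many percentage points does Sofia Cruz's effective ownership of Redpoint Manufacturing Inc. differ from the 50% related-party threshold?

Chain via Summit Services GmbH → Larkspur Mining NL → Talon Capital LLC (R2): 7% × 29% × 17% × 79% = 0.272629% of Redpoint Manufacturing Inc.
0.272629% falls short of the 50% threshold by 49.727371 percentage points.

49.727371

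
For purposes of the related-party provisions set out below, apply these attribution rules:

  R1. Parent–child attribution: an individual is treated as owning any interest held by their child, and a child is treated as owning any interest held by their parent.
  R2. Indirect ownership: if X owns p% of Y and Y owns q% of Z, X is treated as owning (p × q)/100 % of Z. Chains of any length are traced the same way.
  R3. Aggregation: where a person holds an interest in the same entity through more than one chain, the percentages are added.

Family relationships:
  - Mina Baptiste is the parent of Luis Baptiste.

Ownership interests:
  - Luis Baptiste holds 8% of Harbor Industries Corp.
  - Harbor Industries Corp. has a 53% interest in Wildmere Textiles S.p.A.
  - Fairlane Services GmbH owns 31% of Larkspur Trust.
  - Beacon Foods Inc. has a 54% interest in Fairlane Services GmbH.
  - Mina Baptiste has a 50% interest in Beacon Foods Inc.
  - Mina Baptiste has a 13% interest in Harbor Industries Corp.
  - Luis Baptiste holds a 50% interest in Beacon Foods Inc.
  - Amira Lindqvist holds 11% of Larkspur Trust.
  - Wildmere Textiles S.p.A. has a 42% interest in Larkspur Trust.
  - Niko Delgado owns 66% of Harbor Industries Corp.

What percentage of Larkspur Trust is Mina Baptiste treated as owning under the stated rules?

21.4146%

By parent–child attribution (R1), Mina Baptiste is treated as also owning Luis Baptiste's interest in Harbor Industries Corp, giving 13% + 8% = 21%.
By parent–child attribution (R1), Mina Baptiste is treated as also owning Luis Baptiste's interest in Beacon Foods Inc, giving 50% + 50% = 100%.
Chain via Harbor Industries Corp. → Wildmere Textiles S.p.A. (R2): 21% × 53% × 42% = 4.6746% of Larkspur Trust.
Chain via Beacon Foods Inc. → Fairlane Services GmbH (R2): 100% × 54% × 31% = 16.74% of Larkspur Trust.
Aggregating (R3): 4.6746% + 16.74% = 21.4146%.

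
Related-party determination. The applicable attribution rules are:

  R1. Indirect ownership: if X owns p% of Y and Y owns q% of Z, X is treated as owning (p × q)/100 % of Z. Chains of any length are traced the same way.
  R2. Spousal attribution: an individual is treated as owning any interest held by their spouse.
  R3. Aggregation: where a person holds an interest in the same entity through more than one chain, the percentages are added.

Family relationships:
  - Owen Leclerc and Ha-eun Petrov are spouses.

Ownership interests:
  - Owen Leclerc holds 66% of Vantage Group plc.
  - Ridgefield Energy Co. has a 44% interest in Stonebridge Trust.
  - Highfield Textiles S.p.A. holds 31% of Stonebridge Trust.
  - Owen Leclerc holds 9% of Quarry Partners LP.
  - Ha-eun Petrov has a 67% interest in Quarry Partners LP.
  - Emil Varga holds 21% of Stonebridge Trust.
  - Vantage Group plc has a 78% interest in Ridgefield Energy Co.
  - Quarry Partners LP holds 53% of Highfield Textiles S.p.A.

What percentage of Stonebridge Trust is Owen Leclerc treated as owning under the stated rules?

By spousal attribution (R2), Owen Leclerc is treated as also owning Ha-eun Petrov's interest in Quarry Partners LP, giving 9% + 67% = 76%.
Chain via Quarry Partners LP → Highfield Textiles S.p.A. (R1): 76% × 53% × 31% = 12.4868% of Stonebridge Trust.
Chain via Vantage Group plc → Ridgefield Energy Co. (R1): 66% × 78% × 44% = 22.6512% of Stonebridge Trust.
Aggregating (R3): 12.4868% + 22.6512% = 35.138%.

35.138%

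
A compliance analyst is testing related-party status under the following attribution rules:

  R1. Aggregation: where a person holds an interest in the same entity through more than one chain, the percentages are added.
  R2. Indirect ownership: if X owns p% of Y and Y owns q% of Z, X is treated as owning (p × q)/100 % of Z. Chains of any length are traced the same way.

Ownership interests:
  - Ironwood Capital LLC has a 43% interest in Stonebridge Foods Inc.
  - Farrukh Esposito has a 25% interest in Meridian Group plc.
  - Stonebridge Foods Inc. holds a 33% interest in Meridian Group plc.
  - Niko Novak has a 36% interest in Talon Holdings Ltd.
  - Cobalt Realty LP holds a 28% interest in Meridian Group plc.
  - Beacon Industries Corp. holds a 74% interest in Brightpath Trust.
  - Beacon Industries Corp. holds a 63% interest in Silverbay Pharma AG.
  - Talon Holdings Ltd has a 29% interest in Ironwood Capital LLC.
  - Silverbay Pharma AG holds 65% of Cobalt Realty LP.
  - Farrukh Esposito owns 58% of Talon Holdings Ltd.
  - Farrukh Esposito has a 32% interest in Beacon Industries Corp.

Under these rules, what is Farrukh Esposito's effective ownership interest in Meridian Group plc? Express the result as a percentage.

31.055878%

Chain via Talon Holdings Ltd → Ironwood Capital LLC → Stonebridge Foods Inc. (R2): 58% × 29% × 43% × 33% = 2.386758% of Meridian Group plc.
Chain via Beacon Industries Corp. → Silverbay Pharma AG → Cobalt Realty LP (R2): 32% × 63% × 65% × 28% = 3.66912% of Meridian Group plc.
Direct interest in Meridian Group plc: 25%.
Aggregating (R1): 2.386758% + 3.66912% + 25% = 31.055878%.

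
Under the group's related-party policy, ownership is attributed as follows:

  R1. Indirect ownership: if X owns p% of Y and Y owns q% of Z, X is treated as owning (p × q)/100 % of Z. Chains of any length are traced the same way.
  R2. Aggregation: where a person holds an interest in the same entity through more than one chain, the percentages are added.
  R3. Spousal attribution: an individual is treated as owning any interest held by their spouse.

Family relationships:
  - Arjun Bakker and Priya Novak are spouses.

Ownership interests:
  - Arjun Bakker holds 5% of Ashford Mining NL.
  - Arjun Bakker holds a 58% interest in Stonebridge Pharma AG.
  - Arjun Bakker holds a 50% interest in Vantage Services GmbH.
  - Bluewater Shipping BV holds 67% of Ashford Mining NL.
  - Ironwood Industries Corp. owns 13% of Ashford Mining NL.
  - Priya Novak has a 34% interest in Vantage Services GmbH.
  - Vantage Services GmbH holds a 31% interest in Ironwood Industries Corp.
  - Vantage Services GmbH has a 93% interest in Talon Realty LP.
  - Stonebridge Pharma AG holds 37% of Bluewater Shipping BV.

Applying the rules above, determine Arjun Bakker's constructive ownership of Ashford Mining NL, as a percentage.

By spousal attribution (R3), Arjun Bakker is treated as also owning Priya Novak's interest in Vantage Services GmbH, giving 50% + 34% = 84%.
Chain via Vantage Services GmbH → Ironwood Industries Corp. (R1): 84% × 31% × 13% = 3.3852% of Ashford Mining NL.
Chain via Stonebridge Pharma AG → Bluewater Shipping BV (R1): 58% × 37% × 67% = 14.3782% of Ashford Mining NL.
Direct interest in Ashford Mining NL: 5%.
Aggregating (R2): 3.3852% + 14.3782% + 5% = 22.7634%.

22.7634%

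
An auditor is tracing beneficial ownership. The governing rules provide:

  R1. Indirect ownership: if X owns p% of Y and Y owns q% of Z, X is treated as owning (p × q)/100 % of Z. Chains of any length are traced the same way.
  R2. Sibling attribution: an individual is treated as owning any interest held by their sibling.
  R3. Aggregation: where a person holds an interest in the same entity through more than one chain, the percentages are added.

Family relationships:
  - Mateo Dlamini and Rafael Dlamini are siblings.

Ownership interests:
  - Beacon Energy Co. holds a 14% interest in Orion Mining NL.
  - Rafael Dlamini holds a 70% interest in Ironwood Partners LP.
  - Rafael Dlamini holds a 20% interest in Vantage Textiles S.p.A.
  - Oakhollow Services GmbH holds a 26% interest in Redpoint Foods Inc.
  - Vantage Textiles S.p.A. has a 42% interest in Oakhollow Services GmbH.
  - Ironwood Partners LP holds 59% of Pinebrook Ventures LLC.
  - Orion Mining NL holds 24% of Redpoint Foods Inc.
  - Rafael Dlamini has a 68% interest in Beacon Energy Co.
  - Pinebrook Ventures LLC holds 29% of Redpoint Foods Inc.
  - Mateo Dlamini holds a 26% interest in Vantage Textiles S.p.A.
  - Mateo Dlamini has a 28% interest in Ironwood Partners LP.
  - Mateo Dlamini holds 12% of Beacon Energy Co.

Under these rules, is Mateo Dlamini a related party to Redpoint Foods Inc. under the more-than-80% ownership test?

By sibling attribution (R2), Mateo Dlamini is treated as also owning Rafael Dlamini's interest in Beacon Energy Co, giving 12% + 68% = 80%.
By sibling attribution (R2), Mateo Dlamini is treated as also owning Rafael Dlamini's interest in Ironwood Partners LP, giving 28% + 70% = 98%.
By sibling attribution (R2), Mateo Dlamini is treated as also owning Rafael Dlamini's interest in Vantage Textiles S.p.A, giving 26% + 20% = 46%.
Chain via Beacon Energy Co. → Orion Mining NL (R1): 80% × 14% × 24% = 2.688% of Redpoint Foods Inc.
Chain via Ironwood Partners LP → Pinebrook Ventures LLC (R1): 98% × 59% × 29% = 16.7678% of Redpoint Foods Inc.
Chain via Vantage Textiles S.p.A. → Oakhollow Services GmbH (R1): 46% × 42% × 26% = 5.0232% of Redpoint Foods Inc.
Aggregating (R3): 2.688% + 16.7678% + 5.0232% = 24.479%.
24.479% does not exceed the 80% threshold, so Mateo is not a related party to Redpoint Foods Inc.

No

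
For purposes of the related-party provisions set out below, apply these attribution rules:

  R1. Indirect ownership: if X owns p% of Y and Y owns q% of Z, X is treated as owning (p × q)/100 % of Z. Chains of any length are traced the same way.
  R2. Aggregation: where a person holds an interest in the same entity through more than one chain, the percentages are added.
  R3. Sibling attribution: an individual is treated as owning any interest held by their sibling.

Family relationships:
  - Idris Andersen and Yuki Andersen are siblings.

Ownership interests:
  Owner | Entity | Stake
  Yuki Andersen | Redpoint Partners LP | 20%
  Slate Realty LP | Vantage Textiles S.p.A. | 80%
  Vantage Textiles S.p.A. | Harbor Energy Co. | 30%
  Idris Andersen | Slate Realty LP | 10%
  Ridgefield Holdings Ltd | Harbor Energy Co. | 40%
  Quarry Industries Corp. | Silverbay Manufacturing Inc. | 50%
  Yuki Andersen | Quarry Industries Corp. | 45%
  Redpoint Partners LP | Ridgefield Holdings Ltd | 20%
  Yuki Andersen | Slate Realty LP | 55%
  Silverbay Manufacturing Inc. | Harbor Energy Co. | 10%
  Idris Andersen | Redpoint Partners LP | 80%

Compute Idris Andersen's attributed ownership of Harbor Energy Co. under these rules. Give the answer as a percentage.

25.85%

By sibling attribution (R3), Idris Andersen is treated as also owning Yuki Andersen's interest in Redpoint Partners LP, giving 80% + 20% = 100%.
By sibling attribution (R3), Idris Andersen is treated as also owning Yuki Andersen's interest in Slate Realty LP, giving 10% + 55% = 65%.
By sibling attribution (R3), Idris Andersen is treated as owning Yuki Andersen's 45% interest in Quarry Industries Corp.
Chain via Redpoint Partners LP → Ridgefield Holdings Ltd (R1): 100% × 20% × 40% = 8% of Harbor Energy Co.
Chain via Slate Realty LP → Vantage Textiles S.p.A. (R1): 65% × 80% × 30% = 15.6% of Harbor Energy Co.
Chain via Quarry Industries Corp. → Silverbay Manufacturing Inc. (R1): 45% × 50% × 10% = 2.25% of Harbor Energy Co.
Aggregating (R2): 8% + 15.6% + 2.25% = 25.85%.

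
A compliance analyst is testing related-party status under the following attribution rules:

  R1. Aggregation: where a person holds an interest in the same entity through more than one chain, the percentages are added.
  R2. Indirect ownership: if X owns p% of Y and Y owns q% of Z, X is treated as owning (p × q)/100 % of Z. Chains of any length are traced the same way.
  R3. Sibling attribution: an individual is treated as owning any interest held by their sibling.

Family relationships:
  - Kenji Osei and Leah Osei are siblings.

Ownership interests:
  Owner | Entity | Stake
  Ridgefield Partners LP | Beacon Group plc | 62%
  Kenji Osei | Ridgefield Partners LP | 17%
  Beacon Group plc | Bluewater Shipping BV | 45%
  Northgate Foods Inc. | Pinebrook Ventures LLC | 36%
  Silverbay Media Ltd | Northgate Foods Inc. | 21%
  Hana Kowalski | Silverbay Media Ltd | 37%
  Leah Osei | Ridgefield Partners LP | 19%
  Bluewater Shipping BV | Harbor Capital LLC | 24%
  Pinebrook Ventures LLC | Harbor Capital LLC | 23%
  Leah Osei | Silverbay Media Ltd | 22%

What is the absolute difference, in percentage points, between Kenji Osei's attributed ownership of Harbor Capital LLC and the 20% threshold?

By sibling attribution (R3), Kenji Osei is treated as also owning Leah Osei's interest in Ridgefield Partners LP, giving 17% + 19% = 36%.
By sibling attribution (R3), Kenji Osei is treated as owning Leah Osei's 22% interest in Silverbay Media Ltd.
Chain via Ridgefield Partners LP → Beacon Group plc → Bluewater Shipping BV (R2): 36% × 62% × 45% × 24% = 2.41056% of Harbor Capital LLC.
Chain via Silverbay Media Ltd → Northgate Foods Inc. → Pinebrook Ventures LLC (R2): 22% × 21% × 36% × 23% = 0.382536% of Harbor Capital LLC.
Aggregating (R1): 2.41056% + 0.382536% = 2.793096%.
2.793096% falls short of the 20% threshold by 17.206904 percentage points.

17.206904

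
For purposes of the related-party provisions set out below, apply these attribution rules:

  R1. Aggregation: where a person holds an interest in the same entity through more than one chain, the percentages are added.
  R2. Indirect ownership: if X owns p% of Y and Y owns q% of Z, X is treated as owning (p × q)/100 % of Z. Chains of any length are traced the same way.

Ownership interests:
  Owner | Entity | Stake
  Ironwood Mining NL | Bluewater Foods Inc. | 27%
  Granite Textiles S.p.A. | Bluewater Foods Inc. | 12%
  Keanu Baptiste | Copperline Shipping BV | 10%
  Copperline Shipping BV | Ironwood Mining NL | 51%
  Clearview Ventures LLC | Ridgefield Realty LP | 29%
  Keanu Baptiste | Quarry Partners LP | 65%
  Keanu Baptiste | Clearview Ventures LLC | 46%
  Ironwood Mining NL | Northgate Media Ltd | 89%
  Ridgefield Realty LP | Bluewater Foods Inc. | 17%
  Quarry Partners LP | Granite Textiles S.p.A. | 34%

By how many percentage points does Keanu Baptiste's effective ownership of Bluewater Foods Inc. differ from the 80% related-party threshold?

Chain via Clearview Ventures LLC → Ridgefield Realty LP (R2): 46% × 29% × 17% = 2.2678% of Bluewater Foods Inc.
Chain via Quarry Partners LP → Granite Textiles S.p.A. (R2): 65% × 34% × 12% = 2.652% of Bluewater Foods Inc.
Chain via Copperline Shipping BV → Ironwood Mining NL (R2): 10% × 51% × 27% = 1.377% of Bluewater Foods Inc.
Aggregating (R1): 2.2678% + 2.652% + 1.377% = 6.2968%.
6.2968% falls short of the 80% threshold by 73.7032 percentage points.

73.7032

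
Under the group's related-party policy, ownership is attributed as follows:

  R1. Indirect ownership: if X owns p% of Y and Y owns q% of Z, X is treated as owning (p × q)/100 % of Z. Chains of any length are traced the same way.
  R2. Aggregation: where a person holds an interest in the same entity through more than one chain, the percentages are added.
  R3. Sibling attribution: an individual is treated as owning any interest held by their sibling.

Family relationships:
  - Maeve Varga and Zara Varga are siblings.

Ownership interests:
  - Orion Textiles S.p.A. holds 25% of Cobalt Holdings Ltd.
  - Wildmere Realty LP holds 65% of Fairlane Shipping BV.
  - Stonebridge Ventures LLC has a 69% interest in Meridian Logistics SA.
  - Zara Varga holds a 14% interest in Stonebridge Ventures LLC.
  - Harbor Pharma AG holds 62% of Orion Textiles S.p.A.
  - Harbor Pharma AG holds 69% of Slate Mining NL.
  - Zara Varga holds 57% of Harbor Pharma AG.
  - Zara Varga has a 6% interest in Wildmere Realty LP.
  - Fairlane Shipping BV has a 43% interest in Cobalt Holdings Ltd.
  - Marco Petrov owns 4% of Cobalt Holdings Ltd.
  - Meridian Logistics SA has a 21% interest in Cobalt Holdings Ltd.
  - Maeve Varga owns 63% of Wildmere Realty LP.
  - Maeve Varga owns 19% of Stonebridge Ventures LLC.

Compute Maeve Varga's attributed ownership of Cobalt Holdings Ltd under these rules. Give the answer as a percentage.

32.9022%

By sibling attribution (R3), Maeve Varga is treated as also owning Zara Varga's interest in Wildmere Realty LP, giving 63% + 6% = 69%.
By sibling attribution (R3), Maeve Varga is treated as also owning Zara Varga's interest in Stonebridge Ventures LLC, giving 19% + 14% = 33%.
By sibling attribution (R3), Maeve Varga is treated as owning Zara Varga's 57% interest in Harbor Pharma AG.
Chain via Wildmere Realty LP → Fairlane Shipping BV (R1): 69% × 65% × 43% = 19.2855% of Cobalt Holdings Ltd.
Chain via Stonebridge Ventures LLC → Meridian Logistics SA (R1): 33% × 69% × 21% = 4.7817% of Cobalt Holdings Ltd.
Chain via Harbor Pharma AG → Orion Textiles S.p.A. (R1): 57% × 62% × 25% = 8.835% of Cobalt Holdings Ltd.
Aggregating (R2): 19.2855% + 4.7817% + 8.835% = 32.9022%.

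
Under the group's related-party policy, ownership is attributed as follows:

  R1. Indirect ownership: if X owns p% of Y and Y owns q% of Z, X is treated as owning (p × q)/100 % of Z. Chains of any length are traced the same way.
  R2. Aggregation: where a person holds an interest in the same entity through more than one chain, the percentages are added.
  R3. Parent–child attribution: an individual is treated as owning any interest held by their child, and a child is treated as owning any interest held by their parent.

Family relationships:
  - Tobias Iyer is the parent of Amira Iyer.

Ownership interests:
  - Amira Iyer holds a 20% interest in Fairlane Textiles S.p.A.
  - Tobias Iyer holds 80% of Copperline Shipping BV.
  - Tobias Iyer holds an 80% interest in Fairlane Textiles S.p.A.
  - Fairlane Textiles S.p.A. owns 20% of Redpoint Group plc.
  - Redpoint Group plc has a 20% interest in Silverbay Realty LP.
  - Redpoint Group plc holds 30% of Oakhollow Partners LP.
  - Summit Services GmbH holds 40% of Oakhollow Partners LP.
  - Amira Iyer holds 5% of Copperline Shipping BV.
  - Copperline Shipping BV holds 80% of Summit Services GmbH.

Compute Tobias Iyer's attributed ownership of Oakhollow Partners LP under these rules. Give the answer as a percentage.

33.2%

By parent–child attribution (R3), Tobias Iyer is treated as also owning Amira Iyer's interest in Copperline Shipping BV, giving 80% + 5% = 85%.
By parent–child attribution (R3), Tobias Iyer is treated as also owning Amira Iyer's interest in Fairlane Textiles S.p.A, giving 80% + 20% = 100%.
Chain via Copperline Shipping BV → Summit Services GmbH (R1): 85% × 80% × 40% = 27.2% of Oakhollow Partners LP.
Chain via Fairlane Textiles S.p.A. → Redpoint Group plc (R1): 100% × 20% × 30% = 6% of Oakhollow Partners LP.
Aggregating (R2): 27.2% + 6% = 33.2%.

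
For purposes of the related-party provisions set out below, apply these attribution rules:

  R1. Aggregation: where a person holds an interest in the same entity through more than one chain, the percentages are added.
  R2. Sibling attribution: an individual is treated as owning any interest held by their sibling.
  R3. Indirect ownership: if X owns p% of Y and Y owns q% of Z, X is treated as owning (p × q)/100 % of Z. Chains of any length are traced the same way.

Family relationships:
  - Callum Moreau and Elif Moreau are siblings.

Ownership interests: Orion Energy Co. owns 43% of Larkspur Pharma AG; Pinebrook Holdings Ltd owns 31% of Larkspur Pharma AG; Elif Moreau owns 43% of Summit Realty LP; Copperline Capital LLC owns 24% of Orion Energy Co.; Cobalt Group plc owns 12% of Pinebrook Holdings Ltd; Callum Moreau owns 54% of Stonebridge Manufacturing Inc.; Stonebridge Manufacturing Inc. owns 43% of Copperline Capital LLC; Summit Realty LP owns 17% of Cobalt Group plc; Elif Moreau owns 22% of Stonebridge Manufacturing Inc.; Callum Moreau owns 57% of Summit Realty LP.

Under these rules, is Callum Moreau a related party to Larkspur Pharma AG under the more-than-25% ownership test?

By sibling attribution (R2), Callum Moreau is treated as also owning Elif Moreau's interest in Stonebridge Manufacturing Inc, giving 54% + 22% = 76%.
By sibling attribution (R2), Callum Moreau is treated as also owning Elif Moreau's interest in Summit Realty LP, giving 57% + 43% = 100%.
Chain via Stonebridge Manufacturing Inc. → Copperline Capital LLC → Orion Energy Co. (R3): 76% × 43% × 24% × 43% = 3.372576% of Larkspur Pharma AG.
Chain via Summit Realty LP → Cobalt Group plc → Pinebrook Holdings Ltd (R3): 100% × 17% × 12% × 31% = 0.6324% of Larkspur Pharma AG.
Aggregating (R1): 3.372576% + 0.6324% = 4.004976%.
4.004976% does not exceed the 25% threshold, so Callum is not a related party to Larkspur Pharma AG.

No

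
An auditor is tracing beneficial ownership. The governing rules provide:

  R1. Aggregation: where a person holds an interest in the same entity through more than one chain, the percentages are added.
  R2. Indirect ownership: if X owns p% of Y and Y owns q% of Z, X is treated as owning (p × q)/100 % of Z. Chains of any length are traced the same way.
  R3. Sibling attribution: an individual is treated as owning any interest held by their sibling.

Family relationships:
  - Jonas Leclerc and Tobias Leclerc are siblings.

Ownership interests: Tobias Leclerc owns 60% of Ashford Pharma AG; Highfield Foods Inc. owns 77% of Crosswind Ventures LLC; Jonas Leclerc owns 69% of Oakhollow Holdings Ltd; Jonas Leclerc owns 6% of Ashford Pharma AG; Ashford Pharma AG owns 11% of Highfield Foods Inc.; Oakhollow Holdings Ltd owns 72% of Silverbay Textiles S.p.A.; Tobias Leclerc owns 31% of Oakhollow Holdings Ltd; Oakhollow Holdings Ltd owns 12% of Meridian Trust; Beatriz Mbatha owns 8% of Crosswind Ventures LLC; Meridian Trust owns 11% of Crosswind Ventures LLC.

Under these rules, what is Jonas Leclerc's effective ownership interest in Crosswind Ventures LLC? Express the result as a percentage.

6.9102%

By sibling attribution (R3), Jonas Leclerc is treated as also owning Tobias Leclerc's interest in Ashford Pharma AG, giving 6% + 60% = 66%.
By sibling attribution (R3), Jonas Leclerc is treated as also owning Tobias Leclerc's interest in Oakhollow Holdings Ltd, giving 69% + 31% = 100%.
Chain via Ashford Pharma AG → Highfield Foods Inc. (R2): 66% × 11% × 77% = 5.5902% of Crosswind Ventures LLC.
Chain via Oakhollow Holdings Ltd → Meridian Trust (R2): 100% × 12% × 11% = 1.32% of Crosswind Ventures LLC.
Aggregating (R1): 5.5902% + 1.32% = 6.9102%.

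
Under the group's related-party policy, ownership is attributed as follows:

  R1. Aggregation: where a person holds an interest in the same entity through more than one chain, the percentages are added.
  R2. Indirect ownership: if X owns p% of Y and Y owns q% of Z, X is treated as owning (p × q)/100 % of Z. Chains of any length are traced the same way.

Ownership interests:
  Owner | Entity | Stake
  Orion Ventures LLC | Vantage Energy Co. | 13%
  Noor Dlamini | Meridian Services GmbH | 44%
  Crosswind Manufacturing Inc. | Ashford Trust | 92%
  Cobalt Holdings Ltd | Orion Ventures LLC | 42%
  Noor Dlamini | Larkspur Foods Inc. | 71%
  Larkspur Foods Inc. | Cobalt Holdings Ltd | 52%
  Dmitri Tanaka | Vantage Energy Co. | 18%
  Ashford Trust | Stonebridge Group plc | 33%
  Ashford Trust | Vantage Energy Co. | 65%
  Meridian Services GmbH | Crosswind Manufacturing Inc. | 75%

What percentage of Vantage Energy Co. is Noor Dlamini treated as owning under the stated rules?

21.749832%

Chain via Larkspur Foods Inc. → Cobalt Holdings Ltd → Orion Ventures LLC (R2): 71% × 52% × 42% × 13% = 2.015832% of Vantage Energy Co.
Chain via Meridian Services GmbH → Crosswind Manufacturing Inc. → Ashford Trust (R2): 44% × 75% × 92% × 65% = 19.734% of Vantage Energy Co.
Aggregating (R1): 2.015832% + 19.734% = 21.749832%.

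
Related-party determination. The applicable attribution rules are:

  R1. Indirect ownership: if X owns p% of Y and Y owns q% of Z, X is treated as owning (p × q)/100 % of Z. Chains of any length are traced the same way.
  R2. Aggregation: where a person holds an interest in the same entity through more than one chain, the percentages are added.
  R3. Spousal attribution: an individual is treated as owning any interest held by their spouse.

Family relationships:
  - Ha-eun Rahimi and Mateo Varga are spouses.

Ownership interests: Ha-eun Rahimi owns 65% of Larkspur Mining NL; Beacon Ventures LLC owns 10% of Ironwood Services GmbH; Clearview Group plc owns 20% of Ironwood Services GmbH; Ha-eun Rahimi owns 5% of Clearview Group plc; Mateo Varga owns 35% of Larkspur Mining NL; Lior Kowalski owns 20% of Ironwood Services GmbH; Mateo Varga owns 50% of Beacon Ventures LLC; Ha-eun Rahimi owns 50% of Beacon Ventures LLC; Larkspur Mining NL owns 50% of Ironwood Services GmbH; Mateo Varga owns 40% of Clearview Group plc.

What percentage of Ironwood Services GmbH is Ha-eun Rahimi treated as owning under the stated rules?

69%

By spousal attribution (R3), Ha-eun Rahimi is treated as also owning Mateo Varga's interest in Beacon Ventures LLC, giving 50% + 50% = 100%.
By spousal attribution (R3), Ha-eun Rahimi is treated as also owning Mateo Varga's interest in Clearview Group plc, giving 5% + 40% = 45%.
By spousal attribution (R3), Ha-eun Rahimi is treated as also owning Mateo Varga's interest in Larkspur Mining NL, giving 65% + 35% = 100%.
Chain via Beacon Ventures LLC (R1): 100% × 10% = 10% of Ironwood Services GmbH.
Chain via Clearview Group plc (R1): 45% × 20% = 9% of Ironwood Services GmbH.
Chain via Larkspur Mining NL (R1): 100% × 50% = 50% of Ironwood Services GmbH.
Aggregating (R2): 10% + 9% + 50% = 69%.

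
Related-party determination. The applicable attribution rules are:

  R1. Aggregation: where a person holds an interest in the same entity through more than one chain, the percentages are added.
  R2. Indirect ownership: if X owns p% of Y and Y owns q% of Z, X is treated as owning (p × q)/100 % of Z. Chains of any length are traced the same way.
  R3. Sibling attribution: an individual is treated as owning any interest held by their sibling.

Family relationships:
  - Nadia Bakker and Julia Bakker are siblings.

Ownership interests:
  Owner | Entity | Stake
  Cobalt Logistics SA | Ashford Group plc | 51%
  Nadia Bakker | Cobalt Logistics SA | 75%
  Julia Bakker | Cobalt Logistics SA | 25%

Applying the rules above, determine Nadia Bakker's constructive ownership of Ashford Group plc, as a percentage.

By sibling attribution (R3), Nadia Bakker is treated as also owning Julia Bakker's interest in Cobalt Logistics SA, giving 75% + 25% = 100%.
Chain via Cobalt Logistics SA (R2): 100% × 51% = 51% of Ashford Group plc.

51%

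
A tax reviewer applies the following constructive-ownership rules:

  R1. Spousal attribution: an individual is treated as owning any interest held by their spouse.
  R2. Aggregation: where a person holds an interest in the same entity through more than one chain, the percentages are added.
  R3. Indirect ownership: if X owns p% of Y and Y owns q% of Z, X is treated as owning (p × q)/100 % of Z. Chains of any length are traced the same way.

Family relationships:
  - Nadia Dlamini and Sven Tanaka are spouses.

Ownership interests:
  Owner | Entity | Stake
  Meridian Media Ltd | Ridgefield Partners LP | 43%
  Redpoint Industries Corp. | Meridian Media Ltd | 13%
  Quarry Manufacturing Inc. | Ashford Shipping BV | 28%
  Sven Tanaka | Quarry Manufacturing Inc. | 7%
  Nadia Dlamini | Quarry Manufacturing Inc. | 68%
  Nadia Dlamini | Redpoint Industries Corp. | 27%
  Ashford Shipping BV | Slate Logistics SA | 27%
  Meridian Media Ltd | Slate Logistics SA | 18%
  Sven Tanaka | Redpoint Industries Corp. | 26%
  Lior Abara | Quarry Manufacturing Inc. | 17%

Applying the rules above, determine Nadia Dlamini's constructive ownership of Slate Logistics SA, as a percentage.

By spousal attribution (R1), Nadia Dlamini is treated as also owning Sven Tanaka's interest in Quarry Manufacturing Inc, giving 68% + 7% = 75%.
By spousal attribution (R1), Nadia Dlamini is treated as also owning Sven Tanaka's interest in Redpoint Industries Corp, giving 27% + 26% = 53%.
Chain via Quarry Manufacturing Inc. → Ashford Shipping BV (R3): 75% × 28% × 27% = 5.67% of Slate Logistics SA.
Chain via Redpoint Industries Corp. → Meridian Media Ltd (R3): 53% × 13% × 18% = 1.2402% of Slate Logistics SA.
Aggregating (R2): 5.67% + 1.2402% = 6.9102%.

6.9102%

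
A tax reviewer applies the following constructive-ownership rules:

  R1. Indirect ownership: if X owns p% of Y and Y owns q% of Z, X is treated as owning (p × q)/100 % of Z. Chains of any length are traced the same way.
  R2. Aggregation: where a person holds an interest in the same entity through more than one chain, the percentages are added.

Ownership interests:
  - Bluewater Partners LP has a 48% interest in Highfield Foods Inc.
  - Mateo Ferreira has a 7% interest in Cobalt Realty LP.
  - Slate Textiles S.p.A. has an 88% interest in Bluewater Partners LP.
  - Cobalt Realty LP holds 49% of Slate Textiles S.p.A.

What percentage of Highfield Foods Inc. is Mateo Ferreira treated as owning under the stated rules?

Chain via Cobalt Realty LP → Slate Textiles S.p.A. → Bluewater Partners LP (R1): 7% × 49% × 88% × 48% = 1.448832% of Highfield Foods Inc.

1.448832%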